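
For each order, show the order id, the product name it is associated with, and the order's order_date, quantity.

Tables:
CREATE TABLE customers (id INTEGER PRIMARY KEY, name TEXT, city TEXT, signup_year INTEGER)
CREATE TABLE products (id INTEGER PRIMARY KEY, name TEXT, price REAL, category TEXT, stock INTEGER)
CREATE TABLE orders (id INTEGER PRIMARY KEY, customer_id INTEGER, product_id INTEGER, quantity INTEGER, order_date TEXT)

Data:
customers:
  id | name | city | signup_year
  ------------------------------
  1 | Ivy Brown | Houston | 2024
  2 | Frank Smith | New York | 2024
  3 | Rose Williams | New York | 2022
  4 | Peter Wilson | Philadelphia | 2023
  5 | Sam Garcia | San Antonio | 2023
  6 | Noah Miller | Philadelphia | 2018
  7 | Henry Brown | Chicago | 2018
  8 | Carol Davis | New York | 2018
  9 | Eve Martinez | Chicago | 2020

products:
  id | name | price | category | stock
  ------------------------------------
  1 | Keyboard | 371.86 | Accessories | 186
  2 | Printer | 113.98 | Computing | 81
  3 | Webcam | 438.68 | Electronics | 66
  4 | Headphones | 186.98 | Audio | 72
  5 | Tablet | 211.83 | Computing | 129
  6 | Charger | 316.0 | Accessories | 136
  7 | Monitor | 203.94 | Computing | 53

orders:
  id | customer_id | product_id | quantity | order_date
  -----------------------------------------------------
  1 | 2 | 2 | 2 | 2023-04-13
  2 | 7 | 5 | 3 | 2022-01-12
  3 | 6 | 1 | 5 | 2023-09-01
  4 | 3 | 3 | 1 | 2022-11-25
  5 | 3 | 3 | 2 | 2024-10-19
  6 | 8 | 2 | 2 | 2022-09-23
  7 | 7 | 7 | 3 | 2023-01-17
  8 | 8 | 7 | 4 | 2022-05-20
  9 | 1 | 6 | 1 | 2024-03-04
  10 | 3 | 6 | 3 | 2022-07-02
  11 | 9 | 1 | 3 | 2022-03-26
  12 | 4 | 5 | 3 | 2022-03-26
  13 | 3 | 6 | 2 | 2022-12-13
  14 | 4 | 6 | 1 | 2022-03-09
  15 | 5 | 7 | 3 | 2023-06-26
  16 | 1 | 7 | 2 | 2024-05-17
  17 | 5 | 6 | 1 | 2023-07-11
SELECT c.id, p.name AS product, c.order_date, c.quantity FROM orders c JOIN products p ON c.product_id = p.id

Execution result:
id | product | order_date | quantity
1 | Printer | 2023-04-13 | 2
2 | Tablet | 2022-01-12 | 3
3 | Keyboard | 2023-09-01 | 5
4 | Webcam | 2022-11-25 | 1
5 | Webcam | 2024-10-19 | 2
6 | Printer | 2022-09-23 | 2
7 | Monitor | 2023-01-17 | 3
8 | Monitor | 2022-05-20 | 4
9 | Charger | 2024-03-04 | 1
10 | Charger | 2022-07-02 | 3
11 | Keyboard | 2022-03-26 | 3
12 | Tablet | 2022-03-26 | 3
13 | Charger | 2022-12-13 | 2
14 | Charger | 2022-03-09 | 1
15 | Monitor | 2023-06-26 | 3
16 | Monitor | 2024-05-17 | 2
17 | Charger | 2023-07-11 | 1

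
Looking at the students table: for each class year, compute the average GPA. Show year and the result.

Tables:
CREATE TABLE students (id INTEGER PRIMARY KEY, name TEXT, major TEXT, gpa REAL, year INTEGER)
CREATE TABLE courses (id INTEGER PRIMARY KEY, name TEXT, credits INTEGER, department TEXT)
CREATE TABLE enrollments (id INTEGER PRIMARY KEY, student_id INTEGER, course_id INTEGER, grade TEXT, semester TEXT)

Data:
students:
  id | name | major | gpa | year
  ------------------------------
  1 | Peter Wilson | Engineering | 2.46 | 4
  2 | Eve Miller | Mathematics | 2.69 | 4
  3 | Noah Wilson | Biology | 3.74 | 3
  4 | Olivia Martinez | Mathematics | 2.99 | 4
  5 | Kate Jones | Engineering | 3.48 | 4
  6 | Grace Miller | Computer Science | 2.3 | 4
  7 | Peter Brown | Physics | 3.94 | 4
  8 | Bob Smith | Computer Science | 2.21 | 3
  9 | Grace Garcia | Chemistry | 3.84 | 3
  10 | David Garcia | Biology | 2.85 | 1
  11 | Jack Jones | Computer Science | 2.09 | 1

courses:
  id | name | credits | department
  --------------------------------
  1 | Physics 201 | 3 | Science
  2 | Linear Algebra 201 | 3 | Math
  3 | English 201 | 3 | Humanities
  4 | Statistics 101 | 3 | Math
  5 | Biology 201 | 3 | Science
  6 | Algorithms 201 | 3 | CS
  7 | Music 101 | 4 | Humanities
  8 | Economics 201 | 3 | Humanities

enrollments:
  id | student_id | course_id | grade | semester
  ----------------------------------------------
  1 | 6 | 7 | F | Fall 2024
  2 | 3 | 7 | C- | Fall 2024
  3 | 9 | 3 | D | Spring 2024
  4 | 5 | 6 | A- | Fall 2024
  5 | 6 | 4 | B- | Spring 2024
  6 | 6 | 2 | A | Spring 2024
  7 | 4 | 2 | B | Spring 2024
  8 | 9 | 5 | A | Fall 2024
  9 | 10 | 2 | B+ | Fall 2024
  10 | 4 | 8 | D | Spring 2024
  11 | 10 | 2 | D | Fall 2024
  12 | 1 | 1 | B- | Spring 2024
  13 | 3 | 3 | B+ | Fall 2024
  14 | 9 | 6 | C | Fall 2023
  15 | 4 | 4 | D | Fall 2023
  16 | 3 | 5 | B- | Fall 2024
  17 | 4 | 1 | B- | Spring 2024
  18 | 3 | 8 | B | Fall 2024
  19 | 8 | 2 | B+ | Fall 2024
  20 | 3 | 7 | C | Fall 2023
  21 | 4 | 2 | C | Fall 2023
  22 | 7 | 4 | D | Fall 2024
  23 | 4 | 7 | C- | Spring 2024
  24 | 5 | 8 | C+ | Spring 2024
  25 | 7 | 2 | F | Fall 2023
SELECT year, AVG(gpa) AS avg_gpa FROM students GROUP BY year

Execution result:
year | avg_gpa
1 | 2.47
3 | 3.26
4 | 2.98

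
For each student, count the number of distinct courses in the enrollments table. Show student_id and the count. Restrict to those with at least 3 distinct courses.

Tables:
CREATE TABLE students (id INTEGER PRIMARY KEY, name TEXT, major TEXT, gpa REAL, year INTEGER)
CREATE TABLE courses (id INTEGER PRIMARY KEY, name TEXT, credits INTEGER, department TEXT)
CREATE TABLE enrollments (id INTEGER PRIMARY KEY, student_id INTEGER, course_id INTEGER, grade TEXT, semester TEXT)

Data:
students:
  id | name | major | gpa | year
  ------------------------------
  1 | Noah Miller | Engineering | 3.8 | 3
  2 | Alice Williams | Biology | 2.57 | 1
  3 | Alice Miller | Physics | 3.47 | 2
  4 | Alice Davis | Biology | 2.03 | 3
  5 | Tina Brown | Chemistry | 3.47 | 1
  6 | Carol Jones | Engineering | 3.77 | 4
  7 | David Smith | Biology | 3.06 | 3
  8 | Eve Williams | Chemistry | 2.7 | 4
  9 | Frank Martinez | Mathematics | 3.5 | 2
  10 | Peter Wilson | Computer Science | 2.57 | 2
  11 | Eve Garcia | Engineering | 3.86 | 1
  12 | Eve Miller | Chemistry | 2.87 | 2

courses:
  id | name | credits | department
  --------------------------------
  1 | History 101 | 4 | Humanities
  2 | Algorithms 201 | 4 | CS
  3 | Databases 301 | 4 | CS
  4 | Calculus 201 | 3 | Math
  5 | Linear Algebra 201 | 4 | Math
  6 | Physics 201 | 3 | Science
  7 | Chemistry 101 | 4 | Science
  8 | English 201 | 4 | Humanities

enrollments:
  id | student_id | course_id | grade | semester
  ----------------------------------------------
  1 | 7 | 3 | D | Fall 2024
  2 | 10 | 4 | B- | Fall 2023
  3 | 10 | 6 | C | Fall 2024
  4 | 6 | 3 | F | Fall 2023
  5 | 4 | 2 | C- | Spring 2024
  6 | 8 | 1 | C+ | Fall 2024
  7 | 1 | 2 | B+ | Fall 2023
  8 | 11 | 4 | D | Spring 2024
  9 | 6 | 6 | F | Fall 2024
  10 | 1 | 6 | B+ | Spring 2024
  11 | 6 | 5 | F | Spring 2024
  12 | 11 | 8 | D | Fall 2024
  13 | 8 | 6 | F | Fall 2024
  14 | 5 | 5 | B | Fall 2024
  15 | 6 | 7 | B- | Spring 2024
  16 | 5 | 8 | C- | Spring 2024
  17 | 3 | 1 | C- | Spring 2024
SELECT student_id, COUNT(DISTINCT course_id) AS distinct_course_count FROM enrollments GROUP BY student_id HAVING COUNT(DISTINCT course_id) >= 3

Execution result:
student_id | distinct_course_count
6 | 4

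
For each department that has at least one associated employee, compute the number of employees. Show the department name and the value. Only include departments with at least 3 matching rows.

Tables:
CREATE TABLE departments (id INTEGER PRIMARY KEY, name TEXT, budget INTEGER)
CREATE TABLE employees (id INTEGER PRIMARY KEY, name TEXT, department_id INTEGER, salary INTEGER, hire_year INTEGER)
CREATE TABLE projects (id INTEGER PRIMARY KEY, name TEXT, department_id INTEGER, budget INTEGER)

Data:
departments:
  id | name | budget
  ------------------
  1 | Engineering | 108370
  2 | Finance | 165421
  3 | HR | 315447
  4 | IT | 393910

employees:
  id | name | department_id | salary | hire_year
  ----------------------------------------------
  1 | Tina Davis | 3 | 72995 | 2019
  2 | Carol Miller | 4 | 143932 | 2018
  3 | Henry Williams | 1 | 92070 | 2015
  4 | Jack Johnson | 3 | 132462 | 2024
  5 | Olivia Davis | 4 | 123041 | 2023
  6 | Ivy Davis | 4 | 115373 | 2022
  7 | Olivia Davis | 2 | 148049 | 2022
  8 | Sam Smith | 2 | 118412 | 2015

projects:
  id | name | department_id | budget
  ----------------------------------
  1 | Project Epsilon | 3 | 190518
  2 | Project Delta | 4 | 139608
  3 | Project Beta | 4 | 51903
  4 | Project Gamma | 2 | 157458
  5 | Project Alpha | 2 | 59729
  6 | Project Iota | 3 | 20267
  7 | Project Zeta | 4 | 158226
SELECT p.name, COUNT(*) AS n FROM employees c JOIN departments p ON c.department_id = p.id GROUP BY p.id, p.name HAVING COUNT(*) >= 3

Execution result:
name | n
IT | 3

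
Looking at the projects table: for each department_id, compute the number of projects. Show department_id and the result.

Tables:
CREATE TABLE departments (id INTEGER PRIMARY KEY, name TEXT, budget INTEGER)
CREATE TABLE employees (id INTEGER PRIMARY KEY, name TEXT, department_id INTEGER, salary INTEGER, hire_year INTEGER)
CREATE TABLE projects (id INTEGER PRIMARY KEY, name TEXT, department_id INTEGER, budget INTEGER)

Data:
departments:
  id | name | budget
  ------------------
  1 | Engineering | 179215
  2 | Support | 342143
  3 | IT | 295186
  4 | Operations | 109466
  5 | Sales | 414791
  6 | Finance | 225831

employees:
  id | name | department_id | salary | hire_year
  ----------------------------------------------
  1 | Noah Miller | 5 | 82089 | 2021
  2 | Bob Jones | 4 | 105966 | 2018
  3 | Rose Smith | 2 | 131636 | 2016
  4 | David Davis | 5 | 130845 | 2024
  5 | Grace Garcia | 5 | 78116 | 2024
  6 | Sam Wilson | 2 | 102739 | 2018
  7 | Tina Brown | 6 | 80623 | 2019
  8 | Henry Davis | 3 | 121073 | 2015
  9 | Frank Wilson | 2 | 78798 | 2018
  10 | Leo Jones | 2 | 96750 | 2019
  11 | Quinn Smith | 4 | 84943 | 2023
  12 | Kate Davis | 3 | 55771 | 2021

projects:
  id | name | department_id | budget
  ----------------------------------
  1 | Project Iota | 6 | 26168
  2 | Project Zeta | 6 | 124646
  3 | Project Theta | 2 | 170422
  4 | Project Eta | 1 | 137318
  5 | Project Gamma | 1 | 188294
SELECT department_id, COUNT(*) AS n FROM projects GROUP BY department_id

Execution result:
department_id | n
1 | 2
2 | 1
6 | 2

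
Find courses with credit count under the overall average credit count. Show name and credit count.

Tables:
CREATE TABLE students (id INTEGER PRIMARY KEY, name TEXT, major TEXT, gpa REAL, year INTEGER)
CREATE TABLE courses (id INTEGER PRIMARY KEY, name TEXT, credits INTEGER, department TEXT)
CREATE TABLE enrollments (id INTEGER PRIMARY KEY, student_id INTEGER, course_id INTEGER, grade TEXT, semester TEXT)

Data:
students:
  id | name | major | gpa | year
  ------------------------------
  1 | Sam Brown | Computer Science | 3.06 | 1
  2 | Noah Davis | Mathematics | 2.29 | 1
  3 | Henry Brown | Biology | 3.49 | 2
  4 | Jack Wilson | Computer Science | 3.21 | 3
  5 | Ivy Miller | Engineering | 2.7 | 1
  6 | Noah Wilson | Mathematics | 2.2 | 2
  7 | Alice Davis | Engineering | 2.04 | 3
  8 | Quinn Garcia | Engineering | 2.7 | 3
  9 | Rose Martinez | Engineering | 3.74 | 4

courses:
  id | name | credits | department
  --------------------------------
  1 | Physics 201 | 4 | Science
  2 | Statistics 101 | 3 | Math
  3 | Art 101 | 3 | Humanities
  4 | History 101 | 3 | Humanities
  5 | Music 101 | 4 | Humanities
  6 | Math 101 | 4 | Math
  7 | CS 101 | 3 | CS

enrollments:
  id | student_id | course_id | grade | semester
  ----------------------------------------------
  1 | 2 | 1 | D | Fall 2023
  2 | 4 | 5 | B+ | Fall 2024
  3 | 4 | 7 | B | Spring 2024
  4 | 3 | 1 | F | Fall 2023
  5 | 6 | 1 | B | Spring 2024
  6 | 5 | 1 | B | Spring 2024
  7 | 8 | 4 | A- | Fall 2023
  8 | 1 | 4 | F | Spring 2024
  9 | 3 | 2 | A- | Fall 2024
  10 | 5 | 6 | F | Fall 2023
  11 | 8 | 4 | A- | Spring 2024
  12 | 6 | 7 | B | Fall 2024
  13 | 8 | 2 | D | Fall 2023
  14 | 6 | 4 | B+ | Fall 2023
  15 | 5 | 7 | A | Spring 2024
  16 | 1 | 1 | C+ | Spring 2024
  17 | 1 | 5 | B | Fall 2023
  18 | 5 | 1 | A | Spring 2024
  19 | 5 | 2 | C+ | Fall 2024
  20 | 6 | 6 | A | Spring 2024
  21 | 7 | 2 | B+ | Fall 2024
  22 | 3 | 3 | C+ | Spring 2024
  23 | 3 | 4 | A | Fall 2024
SELECT name, credits FROM courses WHERE credits < (SELECT AVG(credits) FROM courses)

Execution result:
name | credits
Statistics 101 | 3
Art 101 | 3
History 101 | 3
CS 101 | 3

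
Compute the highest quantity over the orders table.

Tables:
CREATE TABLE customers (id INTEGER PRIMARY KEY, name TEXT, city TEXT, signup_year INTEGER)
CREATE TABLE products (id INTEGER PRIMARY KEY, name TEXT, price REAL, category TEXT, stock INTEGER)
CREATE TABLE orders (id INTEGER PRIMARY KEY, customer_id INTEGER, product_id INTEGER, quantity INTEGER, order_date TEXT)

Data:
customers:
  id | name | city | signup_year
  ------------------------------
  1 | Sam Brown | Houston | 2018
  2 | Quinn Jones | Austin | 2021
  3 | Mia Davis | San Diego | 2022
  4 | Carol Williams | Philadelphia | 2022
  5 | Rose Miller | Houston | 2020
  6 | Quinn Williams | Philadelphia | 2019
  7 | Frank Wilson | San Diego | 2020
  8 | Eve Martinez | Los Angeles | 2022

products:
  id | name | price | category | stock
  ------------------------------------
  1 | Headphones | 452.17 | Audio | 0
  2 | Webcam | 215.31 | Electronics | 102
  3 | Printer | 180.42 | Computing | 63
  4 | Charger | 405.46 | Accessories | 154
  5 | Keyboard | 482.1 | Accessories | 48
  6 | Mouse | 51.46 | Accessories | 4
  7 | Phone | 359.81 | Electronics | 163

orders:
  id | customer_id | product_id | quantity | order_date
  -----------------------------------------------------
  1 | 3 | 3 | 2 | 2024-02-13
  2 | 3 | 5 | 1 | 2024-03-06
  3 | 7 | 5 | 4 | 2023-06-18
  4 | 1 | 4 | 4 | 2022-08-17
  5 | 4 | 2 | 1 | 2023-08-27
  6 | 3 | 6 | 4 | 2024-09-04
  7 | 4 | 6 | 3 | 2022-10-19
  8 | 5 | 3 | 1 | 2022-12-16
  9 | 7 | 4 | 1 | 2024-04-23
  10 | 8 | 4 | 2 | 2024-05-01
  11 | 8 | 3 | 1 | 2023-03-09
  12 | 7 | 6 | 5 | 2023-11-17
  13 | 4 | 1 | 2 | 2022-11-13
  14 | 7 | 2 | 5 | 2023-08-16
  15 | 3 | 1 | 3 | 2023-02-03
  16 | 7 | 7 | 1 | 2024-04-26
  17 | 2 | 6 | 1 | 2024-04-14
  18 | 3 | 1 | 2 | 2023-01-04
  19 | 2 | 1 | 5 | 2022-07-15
SELECT MAX(quantity) FROM orders

Execution result:
5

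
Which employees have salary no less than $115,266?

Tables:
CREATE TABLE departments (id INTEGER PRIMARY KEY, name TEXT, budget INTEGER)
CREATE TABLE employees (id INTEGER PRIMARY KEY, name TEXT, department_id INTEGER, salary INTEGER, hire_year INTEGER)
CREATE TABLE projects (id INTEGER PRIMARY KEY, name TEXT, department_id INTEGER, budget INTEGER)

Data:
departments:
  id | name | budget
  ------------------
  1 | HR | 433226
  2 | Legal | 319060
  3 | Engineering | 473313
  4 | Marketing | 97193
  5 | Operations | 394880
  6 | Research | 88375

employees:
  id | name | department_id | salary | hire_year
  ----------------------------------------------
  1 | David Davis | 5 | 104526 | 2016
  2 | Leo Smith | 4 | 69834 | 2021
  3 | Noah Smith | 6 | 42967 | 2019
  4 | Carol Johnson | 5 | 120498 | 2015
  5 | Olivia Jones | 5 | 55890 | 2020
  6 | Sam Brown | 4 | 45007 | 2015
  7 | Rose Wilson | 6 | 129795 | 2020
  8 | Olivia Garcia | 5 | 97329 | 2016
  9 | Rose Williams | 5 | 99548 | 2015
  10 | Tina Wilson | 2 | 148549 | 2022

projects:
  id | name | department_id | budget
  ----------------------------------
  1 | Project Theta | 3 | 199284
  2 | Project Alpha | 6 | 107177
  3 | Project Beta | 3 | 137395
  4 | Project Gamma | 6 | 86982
SELECT name, salary FROM employees WHERE salary >= 115266

Execution result:
name | salary
Carol Johnson | 120498
Rose Wilson | 129795
Tina Wilson | 148549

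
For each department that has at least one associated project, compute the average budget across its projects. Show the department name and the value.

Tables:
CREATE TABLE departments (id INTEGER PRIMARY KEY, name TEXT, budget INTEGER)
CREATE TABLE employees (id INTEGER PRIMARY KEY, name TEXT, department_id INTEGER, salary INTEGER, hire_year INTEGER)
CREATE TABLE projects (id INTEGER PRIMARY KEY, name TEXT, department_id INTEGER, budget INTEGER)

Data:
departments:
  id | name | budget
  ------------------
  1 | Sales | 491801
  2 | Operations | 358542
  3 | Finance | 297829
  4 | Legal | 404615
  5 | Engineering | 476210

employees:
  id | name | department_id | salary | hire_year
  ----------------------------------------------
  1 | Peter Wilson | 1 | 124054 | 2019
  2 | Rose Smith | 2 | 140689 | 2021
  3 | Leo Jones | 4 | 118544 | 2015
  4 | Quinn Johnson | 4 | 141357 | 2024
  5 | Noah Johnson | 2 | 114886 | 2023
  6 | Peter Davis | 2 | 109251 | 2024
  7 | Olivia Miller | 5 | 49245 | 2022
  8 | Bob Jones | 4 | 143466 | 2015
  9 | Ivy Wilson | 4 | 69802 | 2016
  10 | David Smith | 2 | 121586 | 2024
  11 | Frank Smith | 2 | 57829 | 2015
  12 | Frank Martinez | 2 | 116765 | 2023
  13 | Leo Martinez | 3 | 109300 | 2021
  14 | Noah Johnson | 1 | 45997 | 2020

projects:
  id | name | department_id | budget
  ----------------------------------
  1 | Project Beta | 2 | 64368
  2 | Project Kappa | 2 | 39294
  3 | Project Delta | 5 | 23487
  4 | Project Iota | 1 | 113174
SELECT p.name, AVG(c.budget) AS avg_budget FROM projects c JOIN departments p ON c.department_id = p.id GROUP BY p.id, p.name

Execution result:
name | avg_budget
Sales | 113174.00
Operations | 51831.00
Engineering | 23487.00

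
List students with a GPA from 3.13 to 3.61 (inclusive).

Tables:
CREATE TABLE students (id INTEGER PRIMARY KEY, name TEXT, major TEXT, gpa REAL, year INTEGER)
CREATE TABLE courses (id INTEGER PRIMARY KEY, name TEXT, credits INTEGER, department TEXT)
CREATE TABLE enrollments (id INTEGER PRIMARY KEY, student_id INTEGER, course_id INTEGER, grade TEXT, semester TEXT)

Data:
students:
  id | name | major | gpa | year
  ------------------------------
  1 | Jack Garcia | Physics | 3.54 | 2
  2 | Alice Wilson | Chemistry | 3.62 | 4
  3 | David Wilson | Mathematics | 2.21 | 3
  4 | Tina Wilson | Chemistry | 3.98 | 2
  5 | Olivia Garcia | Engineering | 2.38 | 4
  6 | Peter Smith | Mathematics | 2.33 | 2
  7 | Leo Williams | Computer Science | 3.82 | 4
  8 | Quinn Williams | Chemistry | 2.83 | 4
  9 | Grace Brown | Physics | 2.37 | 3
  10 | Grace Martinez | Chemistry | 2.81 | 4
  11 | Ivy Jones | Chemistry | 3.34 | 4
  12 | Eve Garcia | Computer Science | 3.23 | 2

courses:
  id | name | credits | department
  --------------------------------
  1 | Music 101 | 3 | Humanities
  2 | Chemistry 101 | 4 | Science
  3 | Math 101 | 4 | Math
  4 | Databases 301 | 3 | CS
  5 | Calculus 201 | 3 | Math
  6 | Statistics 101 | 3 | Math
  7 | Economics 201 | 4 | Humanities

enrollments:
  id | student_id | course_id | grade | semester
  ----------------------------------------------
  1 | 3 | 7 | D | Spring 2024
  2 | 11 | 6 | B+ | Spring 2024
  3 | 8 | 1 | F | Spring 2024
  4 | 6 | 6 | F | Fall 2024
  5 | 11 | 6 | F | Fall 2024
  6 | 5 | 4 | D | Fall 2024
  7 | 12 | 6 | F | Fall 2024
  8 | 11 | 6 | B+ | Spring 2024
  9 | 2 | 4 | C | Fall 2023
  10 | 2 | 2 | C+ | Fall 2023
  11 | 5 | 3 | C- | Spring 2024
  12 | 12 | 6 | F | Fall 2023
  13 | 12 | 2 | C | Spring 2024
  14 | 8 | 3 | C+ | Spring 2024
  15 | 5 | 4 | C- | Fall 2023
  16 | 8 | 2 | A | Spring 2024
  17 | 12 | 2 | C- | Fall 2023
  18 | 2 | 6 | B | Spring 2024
SELECT name, gpa FROM students WHERE gpa BETWEEN 3.13 AND 3.61

Execution result:
name | gpa
Jack Garcia | 3.54
Ivy Jones | 3.34
Eve Garcia | 3.23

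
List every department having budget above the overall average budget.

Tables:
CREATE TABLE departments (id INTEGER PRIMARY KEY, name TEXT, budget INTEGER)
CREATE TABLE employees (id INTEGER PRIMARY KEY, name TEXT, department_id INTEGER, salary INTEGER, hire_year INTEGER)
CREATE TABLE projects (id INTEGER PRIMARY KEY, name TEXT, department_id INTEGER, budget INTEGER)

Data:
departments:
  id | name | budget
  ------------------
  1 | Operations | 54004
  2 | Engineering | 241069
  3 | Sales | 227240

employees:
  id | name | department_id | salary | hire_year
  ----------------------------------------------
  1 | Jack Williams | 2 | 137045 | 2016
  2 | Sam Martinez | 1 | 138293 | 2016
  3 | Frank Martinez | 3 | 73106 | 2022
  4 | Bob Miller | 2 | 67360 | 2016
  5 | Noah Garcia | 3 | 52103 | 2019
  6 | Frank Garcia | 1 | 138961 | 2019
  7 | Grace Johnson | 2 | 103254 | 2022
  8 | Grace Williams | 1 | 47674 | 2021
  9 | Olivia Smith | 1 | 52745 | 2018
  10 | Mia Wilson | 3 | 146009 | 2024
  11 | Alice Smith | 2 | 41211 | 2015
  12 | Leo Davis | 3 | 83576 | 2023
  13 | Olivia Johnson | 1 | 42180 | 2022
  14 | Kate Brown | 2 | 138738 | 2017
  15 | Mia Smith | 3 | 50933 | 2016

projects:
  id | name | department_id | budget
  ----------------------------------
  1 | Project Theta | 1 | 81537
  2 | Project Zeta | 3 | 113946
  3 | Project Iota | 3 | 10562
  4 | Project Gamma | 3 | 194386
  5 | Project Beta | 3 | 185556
SELECT name, budget FROM departments WHERE budget > (SELECT AVG(budget) FROM departments)

Execution result:
name | budget
Engineering | 241069
Sales | 227240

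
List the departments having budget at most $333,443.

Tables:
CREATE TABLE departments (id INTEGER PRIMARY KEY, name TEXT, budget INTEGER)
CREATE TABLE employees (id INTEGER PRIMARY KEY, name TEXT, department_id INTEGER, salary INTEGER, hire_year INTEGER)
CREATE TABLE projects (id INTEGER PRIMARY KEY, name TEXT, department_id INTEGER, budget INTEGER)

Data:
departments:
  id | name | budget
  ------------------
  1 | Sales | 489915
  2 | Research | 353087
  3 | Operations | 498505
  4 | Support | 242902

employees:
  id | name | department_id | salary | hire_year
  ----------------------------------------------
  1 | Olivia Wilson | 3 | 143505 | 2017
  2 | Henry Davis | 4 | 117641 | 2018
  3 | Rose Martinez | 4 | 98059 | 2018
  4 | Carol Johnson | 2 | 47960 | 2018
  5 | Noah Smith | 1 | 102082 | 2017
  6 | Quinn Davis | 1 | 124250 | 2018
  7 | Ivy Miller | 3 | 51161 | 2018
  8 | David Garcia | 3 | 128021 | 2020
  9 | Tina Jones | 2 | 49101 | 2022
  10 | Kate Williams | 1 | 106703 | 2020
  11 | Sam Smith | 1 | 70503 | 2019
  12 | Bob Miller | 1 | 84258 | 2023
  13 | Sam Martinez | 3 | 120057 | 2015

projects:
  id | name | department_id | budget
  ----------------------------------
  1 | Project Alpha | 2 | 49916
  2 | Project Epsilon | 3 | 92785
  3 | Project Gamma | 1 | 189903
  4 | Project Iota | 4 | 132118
SELECT name, budget FROM departments WHERE budget <= 333443

Execution result:
name | budget
Support | 242902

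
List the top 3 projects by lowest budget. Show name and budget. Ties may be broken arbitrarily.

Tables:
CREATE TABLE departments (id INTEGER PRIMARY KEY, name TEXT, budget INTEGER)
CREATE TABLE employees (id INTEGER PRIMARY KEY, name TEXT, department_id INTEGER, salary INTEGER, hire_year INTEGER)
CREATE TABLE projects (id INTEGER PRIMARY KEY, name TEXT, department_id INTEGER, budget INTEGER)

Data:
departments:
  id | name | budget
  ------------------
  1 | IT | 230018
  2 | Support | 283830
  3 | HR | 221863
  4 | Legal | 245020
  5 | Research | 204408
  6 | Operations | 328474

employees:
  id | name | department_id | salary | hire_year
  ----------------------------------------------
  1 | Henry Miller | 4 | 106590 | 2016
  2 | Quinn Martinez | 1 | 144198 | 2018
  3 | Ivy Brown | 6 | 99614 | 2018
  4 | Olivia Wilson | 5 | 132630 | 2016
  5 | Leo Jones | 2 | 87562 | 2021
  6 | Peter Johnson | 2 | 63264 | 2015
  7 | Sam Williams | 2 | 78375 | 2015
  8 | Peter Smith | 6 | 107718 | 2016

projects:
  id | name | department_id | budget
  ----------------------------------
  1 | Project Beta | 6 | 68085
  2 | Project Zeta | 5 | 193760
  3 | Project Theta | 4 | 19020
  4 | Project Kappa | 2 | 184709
SELECT name, budget FROM projects ORDER BY budget ASC LIMIT 3

Execution result:
name | budget
Project Theta | 19020
Project Beta | 68085
Project Kappa | 184709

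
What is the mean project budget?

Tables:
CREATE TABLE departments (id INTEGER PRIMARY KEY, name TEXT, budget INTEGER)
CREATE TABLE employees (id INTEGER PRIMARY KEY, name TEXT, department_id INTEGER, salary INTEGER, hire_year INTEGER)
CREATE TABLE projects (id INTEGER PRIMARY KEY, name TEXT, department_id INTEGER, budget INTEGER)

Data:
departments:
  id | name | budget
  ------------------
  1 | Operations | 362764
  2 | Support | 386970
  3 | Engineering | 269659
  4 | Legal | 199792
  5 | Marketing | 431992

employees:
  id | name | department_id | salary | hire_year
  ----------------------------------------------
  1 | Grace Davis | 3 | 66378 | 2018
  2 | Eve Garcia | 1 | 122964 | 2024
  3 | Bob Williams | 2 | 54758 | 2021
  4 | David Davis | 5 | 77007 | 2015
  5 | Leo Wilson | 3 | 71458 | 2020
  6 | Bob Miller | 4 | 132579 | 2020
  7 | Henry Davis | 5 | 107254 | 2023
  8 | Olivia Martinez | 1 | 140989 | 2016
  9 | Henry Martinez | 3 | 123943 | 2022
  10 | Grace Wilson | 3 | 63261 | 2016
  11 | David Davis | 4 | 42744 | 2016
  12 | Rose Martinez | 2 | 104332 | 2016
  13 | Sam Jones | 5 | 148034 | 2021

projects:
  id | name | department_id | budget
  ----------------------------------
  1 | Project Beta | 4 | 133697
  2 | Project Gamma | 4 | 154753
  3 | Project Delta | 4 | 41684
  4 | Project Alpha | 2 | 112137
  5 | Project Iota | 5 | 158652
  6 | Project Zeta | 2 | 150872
SELECT AVG(budget) FROM projects

Execution result:
125299.17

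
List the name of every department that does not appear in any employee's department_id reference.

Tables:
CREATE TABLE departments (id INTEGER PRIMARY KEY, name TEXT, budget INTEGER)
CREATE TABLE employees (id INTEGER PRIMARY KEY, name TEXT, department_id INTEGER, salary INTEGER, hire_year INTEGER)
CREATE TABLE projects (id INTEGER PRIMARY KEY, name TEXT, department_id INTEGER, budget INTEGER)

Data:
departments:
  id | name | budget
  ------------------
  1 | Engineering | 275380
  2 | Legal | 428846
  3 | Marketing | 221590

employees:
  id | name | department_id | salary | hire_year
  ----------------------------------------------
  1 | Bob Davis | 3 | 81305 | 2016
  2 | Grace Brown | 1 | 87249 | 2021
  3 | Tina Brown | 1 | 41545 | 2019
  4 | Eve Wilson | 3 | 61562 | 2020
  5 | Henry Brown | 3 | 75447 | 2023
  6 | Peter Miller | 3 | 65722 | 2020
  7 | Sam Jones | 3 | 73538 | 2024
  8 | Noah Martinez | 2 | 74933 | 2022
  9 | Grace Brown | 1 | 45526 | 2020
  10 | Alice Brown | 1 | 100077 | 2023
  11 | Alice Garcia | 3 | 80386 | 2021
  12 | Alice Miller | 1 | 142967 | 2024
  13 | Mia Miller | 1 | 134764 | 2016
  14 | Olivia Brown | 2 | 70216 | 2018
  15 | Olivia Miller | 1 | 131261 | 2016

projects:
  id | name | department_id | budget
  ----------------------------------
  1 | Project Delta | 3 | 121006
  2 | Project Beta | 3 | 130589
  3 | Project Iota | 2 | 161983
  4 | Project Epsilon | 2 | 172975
SELECT p.name FROM departments p LEFT JOIN employees c ON c.department_id = p.id WHERE c.id IS NULL

Execution result:
(no rows)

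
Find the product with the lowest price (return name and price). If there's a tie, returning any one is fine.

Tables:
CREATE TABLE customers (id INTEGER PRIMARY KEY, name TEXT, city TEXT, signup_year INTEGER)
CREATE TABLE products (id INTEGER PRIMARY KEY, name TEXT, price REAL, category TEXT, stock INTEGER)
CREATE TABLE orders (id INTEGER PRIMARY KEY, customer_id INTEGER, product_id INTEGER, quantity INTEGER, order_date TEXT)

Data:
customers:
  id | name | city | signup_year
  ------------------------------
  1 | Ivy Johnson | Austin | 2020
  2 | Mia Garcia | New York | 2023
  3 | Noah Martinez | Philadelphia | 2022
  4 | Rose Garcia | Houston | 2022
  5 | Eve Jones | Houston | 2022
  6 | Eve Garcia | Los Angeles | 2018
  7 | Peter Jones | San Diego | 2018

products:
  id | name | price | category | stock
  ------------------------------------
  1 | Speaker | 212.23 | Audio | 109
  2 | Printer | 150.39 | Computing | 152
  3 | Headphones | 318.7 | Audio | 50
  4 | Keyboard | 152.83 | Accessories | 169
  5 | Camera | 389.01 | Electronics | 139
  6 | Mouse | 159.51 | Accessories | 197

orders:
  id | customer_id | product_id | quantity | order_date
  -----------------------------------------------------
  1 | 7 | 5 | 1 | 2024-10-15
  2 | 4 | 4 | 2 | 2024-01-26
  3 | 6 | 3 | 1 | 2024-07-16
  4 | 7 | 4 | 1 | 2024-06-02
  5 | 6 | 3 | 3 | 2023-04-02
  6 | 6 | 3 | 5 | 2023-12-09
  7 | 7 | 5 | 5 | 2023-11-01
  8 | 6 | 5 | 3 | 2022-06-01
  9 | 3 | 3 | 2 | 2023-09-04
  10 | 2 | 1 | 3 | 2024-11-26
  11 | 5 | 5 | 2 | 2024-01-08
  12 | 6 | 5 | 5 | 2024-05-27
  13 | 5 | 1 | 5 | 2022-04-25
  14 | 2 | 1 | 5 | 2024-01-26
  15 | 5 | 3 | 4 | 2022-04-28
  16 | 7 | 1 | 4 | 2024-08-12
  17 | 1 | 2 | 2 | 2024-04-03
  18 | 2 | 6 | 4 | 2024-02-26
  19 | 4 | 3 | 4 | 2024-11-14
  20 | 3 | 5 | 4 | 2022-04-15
SELECT name, price FROM products ORDER BY price ASC LIMIT 1

Execution result:
name | price
Printer | 150.39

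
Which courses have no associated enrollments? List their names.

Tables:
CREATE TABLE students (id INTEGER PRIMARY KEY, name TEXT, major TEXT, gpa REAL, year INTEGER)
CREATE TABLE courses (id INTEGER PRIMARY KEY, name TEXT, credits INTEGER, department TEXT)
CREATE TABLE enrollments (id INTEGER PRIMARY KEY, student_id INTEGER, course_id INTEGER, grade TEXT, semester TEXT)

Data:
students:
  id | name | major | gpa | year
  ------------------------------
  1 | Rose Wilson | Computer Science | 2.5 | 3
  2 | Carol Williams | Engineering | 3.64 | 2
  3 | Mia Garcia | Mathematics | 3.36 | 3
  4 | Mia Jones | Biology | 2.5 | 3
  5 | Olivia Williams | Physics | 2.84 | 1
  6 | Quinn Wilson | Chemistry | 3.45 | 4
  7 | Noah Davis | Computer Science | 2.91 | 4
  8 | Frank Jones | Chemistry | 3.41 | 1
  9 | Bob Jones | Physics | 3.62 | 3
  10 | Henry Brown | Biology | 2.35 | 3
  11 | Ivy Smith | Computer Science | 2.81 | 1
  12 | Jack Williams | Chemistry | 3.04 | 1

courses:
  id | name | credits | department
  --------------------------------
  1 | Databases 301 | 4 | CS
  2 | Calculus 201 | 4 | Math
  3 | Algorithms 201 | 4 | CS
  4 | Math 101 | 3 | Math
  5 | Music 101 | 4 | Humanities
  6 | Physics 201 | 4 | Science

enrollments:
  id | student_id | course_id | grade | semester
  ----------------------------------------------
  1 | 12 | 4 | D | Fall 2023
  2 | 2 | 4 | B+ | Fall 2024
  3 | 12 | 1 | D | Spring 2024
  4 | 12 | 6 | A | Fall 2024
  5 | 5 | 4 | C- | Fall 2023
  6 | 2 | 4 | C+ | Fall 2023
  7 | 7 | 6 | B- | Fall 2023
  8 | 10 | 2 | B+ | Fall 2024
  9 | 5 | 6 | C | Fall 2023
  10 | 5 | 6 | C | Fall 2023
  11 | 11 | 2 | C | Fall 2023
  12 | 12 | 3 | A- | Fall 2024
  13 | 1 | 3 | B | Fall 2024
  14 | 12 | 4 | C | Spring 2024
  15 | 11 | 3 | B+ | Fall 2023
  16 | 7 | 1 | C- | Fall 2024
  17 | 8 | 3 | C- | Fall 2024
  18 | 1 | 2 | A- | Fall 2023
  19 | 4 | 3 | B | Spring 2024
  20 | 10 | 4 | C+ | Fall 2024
SELECT p.name FROM courses p LEFT JOIN enrollments c ON c.course_id = p.id WHERE c.id IS NULL

Execution result:
Music 101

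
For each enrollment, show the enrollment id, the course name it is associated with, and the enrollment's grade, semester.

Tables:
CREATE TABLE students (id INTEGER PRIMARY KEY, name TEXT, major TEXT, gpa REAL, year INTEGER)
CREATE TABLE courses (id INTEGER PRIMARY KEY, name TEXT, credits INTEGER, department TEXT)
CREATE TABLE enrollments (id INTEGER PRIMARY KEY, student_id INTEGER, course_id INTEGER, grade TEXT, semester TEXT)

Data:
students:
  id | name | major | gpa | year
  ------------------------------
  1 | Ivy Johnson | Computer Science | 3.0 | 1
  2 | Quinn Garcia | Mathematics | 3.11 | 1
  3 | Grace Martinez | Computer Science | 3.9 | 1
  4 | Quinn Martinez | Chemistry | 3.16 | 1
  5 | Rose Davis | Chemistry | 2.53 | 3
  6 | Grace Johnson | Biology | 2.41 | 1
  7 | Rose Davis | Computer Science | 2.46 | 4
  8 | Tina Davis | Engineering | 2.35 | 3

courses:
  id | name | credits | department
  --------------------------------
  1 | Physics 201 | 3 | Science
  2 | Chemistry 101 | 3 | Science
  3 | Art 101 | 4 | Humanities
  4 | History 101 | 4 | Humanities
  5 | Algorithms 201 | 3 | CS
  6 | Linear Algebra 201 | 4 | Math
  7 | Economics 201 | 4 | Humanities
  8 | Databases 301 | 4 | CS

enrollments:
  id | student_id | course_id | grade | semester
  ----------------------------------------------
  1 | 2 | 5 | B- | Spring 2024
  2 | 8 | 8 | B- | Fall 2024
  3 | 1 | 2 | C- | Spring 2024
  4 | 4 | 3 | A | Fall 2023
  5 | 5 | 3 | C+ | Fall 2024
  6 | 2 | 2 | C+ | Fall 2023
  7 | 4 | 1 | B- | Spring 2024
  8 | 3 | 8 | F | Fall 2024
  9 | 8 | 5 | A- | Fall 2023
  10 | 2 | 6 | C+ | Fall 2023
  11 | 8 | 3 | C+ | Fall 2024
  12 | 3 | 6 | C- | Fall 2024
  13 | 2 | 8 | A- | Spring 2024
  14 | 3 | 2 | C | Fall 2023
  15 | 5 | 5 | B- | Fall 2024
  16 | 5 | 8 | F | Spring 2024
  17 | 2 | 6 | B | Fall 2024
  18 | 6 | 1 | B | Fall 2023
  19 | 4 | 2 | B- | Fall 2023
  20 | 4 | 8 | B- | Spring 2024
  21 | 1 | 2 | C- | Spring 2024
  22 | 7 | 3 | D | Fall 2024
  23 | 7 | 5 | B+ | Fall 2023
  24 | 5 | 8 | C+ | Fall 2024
SELECT c.id, p.name AS course, c.grade, c.semester FROM enrollments c JOIN courses p ON c.course_id = p.id

Execution result:
id | course | grade | semester
1 | Algorithms 201 | B- | Spring 2024
2 | Databases 301 | B- | Fall 2024
3 | Chemistry 101 | C- | Spring 2024
4 | Art 101 | A | Fall 2023
5 | Art 101 | C+ | Fall 2024
6 | Chemistry 101 | C+ | Fall 2023
7 | Physics 201 | B- | Spring 2024
8 | Databases 301 | F | Fall 2024
9 | Algorithms 201 | A- | Fall 2023
10 | Linear Algebra 201 | C+ | Fall 2023
11 | Art 101 | C+ | Fall 2024
12 | Linear Algebra 201 | C- | Fall 2024
13 | Databases 301 | A- | Spring 2024
14 | Chemistry 101 | C | Fall 2023
15 | Algorithms 201 | B- | Fall 2024
16 | Databases 301 | F | Spring 2024
17 | Linear Algebra 201 | B | Fall 2024
18 | Physics 201 | B | Fall 2023
19 | Chemistry 101 | B- | Fall 2023
20 | Databases 301 | B- | Spring 2024
21 | Chemistry 101 | C- | Spring 2024
22 | Art 101 | D | Fall 2024
23 | Algorithms 201 | B+ | Fall 2023
24 | Databases 301 | C+ | Fall 2024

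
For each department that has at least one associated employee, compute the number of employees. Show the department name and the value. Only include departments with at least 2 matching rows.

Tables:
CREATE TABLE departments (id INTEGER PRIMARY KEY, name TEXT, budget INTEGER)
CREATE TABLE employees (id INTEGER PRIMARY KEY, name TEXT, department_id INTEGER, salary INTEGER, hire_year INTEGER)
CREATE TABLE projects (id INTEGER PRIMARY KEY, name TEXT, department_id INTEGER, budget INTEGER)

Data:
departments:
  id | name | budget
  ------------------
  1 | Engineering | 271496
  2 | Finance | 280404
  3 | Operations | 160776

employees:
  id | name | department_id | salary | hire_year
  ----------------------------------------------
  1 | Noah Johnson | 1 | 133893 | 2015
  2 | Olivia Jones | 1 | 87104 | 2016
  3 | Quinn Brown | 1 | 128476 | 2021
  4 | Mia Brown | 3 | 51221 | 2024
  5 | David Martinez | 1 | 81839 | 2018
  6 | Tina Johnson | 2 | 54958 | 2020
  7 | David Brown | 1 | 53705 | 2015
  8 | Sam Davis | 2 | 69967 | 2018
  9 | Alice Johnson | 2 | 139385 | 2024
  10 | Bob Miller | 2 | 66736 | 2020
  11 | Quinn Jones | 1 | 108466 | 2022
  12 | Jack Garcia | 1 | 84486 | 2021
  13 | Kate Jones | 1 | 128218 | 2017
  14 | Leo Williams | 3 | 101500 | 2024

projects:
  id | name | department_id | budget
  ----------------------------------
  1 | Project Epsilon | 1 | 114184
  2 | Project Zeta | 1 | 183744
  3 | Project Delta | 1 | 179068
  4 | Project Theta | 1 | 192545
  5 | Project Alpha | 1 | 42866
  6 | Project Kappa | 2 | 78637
SELECT p.name, COUNT(*) AS n FROM employees c JOIN departments p ON c.department_id = p.id GROUP BY p.id, p.name HAVING COUNT(*) >= 2

Execution result:
name | n
Engineering | 8
Finance | 4
Operations | 2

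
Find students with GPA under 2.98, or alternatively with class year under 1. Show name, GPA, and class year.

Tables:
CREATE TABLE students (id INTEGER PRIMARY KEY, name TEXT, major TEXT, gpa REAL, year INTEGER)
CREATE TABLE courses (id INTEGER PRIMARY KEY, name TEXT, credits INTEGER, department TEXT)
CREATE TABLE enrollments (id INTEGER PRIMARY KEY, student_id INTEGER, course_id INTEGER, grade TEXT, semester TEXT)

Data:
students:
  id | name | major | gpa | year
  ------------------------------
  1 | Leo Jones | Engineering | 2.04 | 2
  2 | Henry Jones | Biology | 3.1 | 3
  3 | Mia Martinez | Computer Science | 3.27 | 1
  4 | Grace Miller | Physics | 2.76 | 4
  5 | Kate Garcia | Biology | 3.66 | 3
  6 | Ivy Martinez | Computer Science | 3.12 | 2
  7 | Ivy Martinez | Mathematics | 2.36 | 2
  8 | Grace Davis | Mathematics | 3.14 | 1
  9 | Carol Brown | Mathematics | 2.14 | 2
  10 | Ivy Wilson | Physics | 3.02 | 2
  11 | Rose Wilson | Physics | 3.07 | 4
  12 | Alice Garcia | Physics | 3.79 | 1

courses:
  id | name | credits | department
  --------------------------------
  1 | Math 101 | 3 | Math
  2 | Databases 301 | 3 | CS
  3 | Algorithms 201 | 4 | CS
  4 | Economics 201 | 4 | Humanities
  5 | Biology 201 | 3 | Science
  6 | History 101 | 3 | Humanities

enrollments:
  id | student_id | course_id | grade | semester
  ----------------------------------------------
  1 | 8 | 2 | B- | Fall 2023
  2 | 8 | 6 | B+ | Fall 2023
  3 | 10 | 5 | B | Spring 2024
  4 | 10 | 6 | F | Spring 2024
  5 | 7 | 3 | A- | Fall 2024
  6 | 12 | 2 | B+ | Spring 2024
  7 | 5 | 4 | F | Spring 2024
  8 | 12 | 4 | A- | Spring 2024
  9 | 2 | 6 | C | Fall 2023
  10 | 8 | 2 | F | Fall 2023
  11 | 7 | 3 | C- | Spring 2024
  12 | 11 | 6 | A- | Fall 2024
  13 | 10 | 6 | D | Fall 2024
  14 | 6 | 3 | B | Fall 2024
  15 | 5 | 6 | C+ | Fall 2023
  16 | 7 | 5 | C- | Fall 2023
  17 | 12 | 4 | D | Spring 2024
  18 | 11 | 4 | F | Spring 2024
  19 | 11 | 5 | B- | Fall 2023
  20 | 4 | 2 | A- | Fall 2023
SELECT name, gpa, year FROM students WHERE gpa < 2.98 OR year < 1

Execution result:
name | gpa | year
Leo Jones | 2.04 | 2
Grace Miller | 2.76 | 4
Ivy Martinez | 2.36 | 2
Carol Brown | 2.14 | 2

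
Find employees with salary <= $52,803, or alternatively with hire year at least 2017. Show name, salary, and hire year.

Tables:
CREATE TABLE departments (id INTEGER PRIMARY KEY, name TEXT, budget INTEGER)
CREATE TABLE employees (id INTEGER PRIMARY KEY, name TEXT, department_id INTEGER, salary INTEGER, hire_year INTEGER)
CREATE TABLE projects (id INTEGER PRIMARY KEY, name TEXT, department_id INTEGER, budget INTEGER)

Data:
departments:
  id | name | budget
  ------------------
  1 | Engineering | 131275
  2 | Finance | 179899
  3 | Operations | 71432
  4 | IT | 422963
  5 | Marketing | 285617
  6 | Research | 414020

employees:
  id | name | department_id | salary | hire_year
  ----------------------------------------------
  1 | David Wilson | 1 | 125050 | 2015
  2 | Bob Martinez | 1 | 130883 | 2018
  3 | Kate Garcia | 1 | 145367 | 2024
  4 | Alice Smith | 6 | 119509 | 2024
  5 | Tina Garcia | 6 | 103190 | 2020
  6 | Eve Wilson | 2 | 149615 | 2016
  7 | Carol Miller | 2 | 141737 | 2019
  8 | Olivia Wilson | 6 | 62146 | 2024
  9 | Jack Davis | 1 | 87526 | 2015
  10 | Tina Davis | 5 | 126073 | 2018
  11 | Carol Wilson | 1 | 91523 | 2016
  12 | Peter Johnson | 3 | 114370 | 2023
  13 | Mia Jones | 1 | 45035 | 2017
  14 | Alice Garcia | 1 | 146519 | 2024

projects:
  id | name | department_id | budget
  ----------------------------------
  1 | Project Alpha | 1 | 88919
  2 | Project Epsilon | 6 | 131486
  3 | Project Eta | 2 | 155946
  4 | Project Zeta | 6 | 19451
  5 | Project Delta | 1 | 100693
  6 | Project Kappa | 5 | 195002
SELECT name, salary, hire_year FROM employees WHERE salary <= 52803 OR hire_year >= 2017

Execution result:
name | salary | hire_year
Bob Martinez | 130883 | 2018
Kate Garcia | 145367 | 2024
Alice Smith | 119509 | 2024
Tina Garcia | 103190 | 2020
Carol Miller | 141737 | 2019
Olivia Wilson | 62146 | 2024
Tina Davis | 126073 | 2018
Peter Johnson | 114370 | 2023
Mia Jones | 45035 | 2017
Alice Garcia | 146519 | 2024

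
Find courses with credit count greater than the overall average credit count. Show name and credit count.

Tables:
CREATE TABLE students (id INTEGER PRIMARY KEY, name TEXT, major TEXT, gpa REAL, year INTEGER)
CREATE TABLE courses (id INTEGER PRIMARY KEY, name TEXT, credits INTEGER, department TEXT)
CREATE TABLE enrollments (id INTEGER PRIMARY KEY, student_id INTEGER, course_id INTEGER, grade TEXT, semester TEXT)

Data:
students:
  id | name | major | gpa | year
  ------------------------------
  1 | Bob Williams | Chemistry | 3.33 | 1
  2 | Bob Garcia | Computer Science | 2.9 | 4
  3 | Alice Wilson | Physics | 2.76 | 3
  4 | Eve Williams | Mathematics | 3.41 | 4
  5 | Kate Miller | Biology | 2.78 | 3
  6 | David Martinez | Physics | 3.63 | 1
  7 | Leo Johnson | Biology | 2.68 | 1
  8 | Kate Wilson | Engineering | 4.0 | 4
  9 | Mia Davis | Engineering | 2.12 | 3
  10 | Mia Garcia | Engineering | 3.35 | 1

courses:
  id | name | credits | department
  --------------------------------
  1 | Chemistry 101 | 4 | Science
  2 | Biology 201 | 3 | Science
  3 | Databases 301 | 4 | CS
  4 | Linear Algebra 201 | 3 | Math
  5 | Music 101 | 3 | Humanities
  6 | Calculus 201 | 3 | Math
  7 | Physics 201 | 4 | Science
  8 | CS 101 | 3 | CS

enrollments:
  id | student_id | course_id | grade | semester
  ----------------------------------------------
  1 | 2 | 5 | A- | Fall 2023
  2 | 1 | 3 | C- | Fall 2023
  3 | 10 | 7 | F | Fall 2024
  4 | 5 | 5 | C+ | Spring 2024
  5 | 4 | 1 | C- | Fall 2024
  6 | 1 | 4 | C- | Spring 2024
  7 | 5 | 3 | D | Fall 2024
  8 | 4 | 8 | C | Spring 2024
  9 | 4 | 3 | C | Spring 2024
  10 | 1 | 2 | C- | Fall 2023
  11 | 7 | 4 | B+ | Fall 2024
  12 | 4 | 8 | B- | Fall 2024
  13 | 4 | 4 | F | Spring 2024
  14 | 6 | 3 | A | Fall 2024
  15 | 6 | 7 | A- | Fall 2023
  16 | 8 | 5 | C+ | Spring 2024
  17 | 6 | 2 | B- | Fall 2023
SELECT name, credits FROM courses WHERE credits > (SELECT AVG(credits) FROM courses)

Execution result:
name | credits
Chemistry 101 | 4
Databases 301 | 4
Physics 201 | 4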